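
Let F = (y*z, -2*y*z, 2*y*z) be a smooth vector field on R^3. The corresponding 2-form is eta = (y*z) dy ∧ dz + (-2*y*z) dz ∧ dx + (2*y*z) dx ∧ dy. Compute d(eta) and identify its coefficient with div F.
d(eta) = (2*y - 2*z) dx ∧ dy ∧ dz; div F = 2*y - 2*z

For a 2-form in R^3 of the form above, applying d gives a 3-form with coefficient ∂P/∂x + ∂Q/∂y + ∂R/∂z:
  ∂P/∂x = 0
  ∂Q/∂y = -2*z
  ∂R/∂z = 2*y
Sum = 2*y - 2*z, which is exactly div F.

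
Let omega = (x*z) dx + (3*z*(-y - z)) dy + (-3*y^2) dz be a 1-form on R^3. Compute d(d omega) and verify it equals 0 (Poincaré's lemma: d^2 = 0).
d(d omega) = 0

Step 1: d omega = sum_{i<j} (∂f_j/∂x_i - ∂f_i/∂x_j) dx_i ∧ dx_j:
  coeff of dx ∧ dy: 0
  coeff of dx ∧ dz: -x
  coeff of dy ∧ dz: -3*y + 6*z
Step 2: Apply d again to each 2-form coefficient. The only possible 3-form in R^3 is dx ∧ dy ∧ dz, with coefficient
  ∂(coeff of dy∧dz)/∂x - ∂(coeff of dx∧dz)/∂y + ∂(coeff of dx∧dy)/∂z
  = ∂/∂x (-3*y + 6*z) - ∂/∂y (-x) + ∂/∂z (0).
Each of these terms simplifies to sums of mixed partials that cancel in pairs. The result is 0 (by equality of mixed partials for smooth functions — Schwarz / Clairaut).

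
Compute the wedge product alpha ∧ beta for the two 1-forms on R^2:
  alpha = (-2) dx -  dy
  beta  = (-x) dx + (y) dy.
alpha ∧ beta = (-x - 2*y) dx ∧ dy

Distribute the wedge, using dx_i ∧ dx_j = -dx_j ∧ dx_i and dx_i ∧ dx_i = 0. For each pair (i, j) with i < j, the coefficient of dx_i ∧ dx_j in alpha ∧ beta is (alpha_i * beta_j - alpha_j * beta_i). Collecting: alpha ∧ beta = (-x - 2*y) dx ∧ dy.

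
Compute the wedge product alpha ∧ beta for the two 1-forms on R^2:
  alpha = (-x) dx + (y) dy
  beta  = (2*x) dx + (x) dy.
alpha ∧ beta = (-x*(x + 2*y)) dx ∧ dy

Distribute the wedge, using dx_i ∧ dx_j = -dx_j ∧ dx_i and dx_i ∧ dx_i = 0. For each pair (i, j) with i < j, the coefficient of dx_i ∧ dx_j in alpha ∧ beta is (alpha_i * beta_j - alpha_j * beta_i). Collecting: alpha ∧ beta = (-x*(x + 2*y)) dx ∧ dy.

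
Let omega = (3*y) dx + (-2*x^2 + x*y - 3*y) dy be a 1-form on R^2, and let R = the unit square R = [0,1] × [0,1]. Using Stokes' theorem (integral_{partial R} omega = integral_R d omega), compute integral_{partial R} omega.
integral_(partial R) omega = -9/2

Stokes: integral_partial_R omega = integral_R d omega with d omega = (∂Q/∂x - ∂P/∂y) dx ∧ dy.
  ∂Q/∂x = -4*x + y
  ∂P/∂y = 3
  integrand = ∂Q/∂x - ∂P/∂y = -4*x + y - 3.
Integrating over R: integral_0^1 integral_0^1 (-4*x + y - 3) dx dy = -9/2.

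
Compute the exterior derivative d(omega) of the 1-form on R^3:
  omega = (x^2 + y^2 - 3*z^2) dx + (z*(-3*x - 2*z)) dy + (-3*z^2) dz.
d(omega) = (-2*y - 3*z) dx ∧ dy + (6*z) dx ∧ dz + (3*x + 4*z) dy ∧ dz

For a 1-form omega = sum_i f_i dx_i, the exterior derivative is
  d(omega) = sum_{i < j} (∂f_j/∂x_i - ∂f_i/∂x_j) dx_i ∧ dx_j.
  coefficient of dx ∧ dy: ∂f_2/∂x - ∂f_1/∂y = ∂(z*(-3*x - 2*z))/∂x - ∂(x^2 + y^2 - 3*z^2)/∂y = -2*y - 3*z
  coefficient of dx ∧ dz: ∂f_3/∂x - ∂f_1/∂z = ∂(-3*z^2)/∂x - ∂(x^2 + y^2 - 3*z^2)/∂z = 6*z
  coefficient of dy ∧ dz: ∂f_3/∂y - ∂f_2/∂z = ∂(-3*z^2)/∂y - ∂(z*(-3*x - 2*z))/∂z = 3*x + 4*z
Assembling: d(omega) = (-2*y - 3*z) dx ∧ dy + (6*z) dx ∧ dz + (3*x + 4*z) dy ∧ dz.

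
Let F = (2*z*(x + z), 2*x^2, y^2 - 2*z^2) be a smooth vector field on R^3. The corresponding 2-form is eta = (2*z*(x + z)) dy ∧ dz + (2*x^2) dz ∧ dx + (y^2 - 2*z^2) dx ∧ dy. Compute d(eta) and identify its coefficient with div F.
d(eta) = (-2*z) dx ∧ dy ∧ dz; div F = -2*z

For a 2-form in R^3 of the form above, applying d gives a 3-form with coefficient ∂P/∂x + ∂Q/∂y + ∂R/∂z:
  ∂P/∂x = 2*z
  ∂Q/∂y = 0
  ∂R/∂z = -4*z
Sum = -2*z, which is exactly div F.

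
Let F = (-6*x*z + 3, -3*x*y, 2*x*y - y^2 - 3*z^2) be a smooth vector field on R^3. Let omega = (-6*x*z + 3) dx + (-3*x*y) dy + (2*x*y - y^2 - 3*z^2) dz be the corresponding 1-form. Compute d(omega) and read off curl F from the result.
d(omega) = (2*x - 2*y) dy ∧ dz + (-6*x - 2*y) dz ∧ dx + (-3*y) dx ∧ dy; curl F = (2*x - 2*y, -6*x - 2*y, -3*y)

d omega = sum_{i<j} (∂f_j/∂x_i - ∂f_i/∂x_j) dx_i ∧ dx_j. Under the identification (dy ∧ dz, dz ∧ dx, dx ∧ dy) ↔ (e_x, e_y, e_z), the coefficients are exactly the components of curl F. Compute:
  ∂R/∂y - ∂Q/∂z = (2*x - 2*y) - (0) = 2*x - 2*y
  ∂P/∂z - ∂R/∂x = (-6*x) - (2*y) = -6*x - 2*y
  ∂Q/∂x - ∂P/∂y = (-3*y) - (0) = -3*y.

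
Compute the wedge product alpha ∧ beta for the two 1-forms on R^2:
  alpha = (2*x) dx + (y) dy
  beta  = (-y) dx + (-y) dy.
alpha ∧ beta = (y*(-2*x + y)) dx ∧ dy

Distribute the wedge, using dx_i ∧ dx_j = -dx_j ∧ dx_i and dx_i ∧ dx_i = 0. For each pair (i, j) with i < j, the coefficient of dx_i ∧ dx_j in alpha ∧ beta is (alpha_i * beta_j - alpha_j * beta_i). Collecting: alpha ∧ beta = (y*(-2*x + y)) dx ∧ dy.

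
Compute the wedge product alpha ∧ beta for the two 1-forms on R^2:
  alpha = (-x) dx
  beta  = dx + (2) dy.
alpha ∧ beta = (-2*x) dx ∧ dy

Distribute the wedge, using dx_i ∧ dx_j = -dx_j ∧ dx_i and dx_i ∧ dx_i = 0. For each pair (i, j) with i < j, the coefficient of dx_i ∧ dx_j in alpha ∧ beta is (alpha_i * beta_j - alpha_j * beta_i). Collecting: alpha ∧ beta = (-2*x) dx ∧ dy.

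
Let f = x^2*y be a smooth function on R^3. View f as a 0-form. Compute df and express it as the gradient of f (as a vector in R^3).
df = (2*x*y) dx + (x^2) dy + (0) dz; grad f = (2*x*y, x^2, 0)

For a 0-form f, d f = (∂f/∂x) dx + (∂f/∂y) dy + (∂f/∂z) dz. The components of the vector representation are exactly the entries of grad f in Cartesian coordinates:
  ∂f/∂x = 2*x*y
  ∂f/∂y = x^2
  ∂f/∂z = 0.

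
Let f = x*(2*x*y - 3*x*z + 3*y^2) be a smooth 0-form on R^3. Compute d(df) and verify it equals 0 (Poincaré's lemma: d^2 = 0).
d(df) = 0

Step 1: df = sum_i (∂f/∂x_i) dx_i = (4*x*y - 6*x*z + 3*y^2) dx + (2*x*(x + 3*y)) dy + (-3*x^2) dz.
Step 2: Apply d again. Using the 1-form formula, the coefficient of dx ∧ dy in d(df) is ∂^2 f/∂x ∂y - ∂^2 f/∂y ∂x = (4*x + 6*y) - (4*x + 6*y) = 0 (equality of mixed partials for smooth f).
Similarly for dx ∧ dz and dy ∧ dz — all coefficients vanish. So d(df) = 0.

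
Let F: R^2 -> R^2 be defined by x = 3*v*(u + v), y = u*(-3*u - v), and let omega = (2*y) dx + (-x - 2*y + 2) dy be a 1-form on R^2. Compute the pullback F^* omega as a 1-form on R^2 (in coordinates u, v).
F^* omega = (-36*u^3 - 18*u^2*v + 13*u*v^2 - 12*u + 3*v^3 - 2*v) du + (u*(-24*u^2 - 41*u*v - 9*v^2 - 2)) dv

Using F^*(f dg) = (f ∘ F) d(g ∘ F), substitute each coordinate x_i by F_i(u, v) in f_i, and replace dx_i by d F_i = (∂F_i/∂u) du + (∂F_i/∂v) dv.
  For the x component: f_1(F) = 2*u*(-3*u - v); d F_1 = (3*v) du + (3*u + 6*v) dv
  For the y component: f_2(F) = 6*u^2 - u*v - 3*v^2 + 2; d F_2 = (-6*u - v) du + (-u) dv
Combining and collecting du, dv coefficients:
  coeff of du: -36*u^3 - 18*u^2*v + 13*u*v^2 - 12*u + 3*v^3 - 2*v
  coeff of dv: u*(-24*u^2 - 41*u*v - 9*v^2 - 2)
F^* omega = (-36*u^3 - 18*u^2*v + 13*u*v^2 - 12*u + 3*v^3 - 2*v) du + (u*(-24*u^2 - 41*u*v - 9*v^2 - 2)) dv.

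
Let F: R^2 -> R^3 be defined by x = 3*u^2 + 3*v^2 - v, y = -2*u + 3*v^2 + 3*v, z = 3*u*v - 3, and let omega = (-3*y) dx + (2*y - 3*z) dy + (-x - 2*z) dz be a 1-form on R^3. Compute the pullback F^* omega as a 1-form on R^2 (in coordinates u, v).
F^* omega = (-9*u^2*v + 36*u^2 - 72*u*v^2 - 36*u*v + 8*u - 9*v^3 - 9*v^2 + 6*v - 18) du + (-9*u^3 - 18*u^2*v - 63*u*v^2 - 12*u*v - 18*v^3 + 9*v^2 + 81*v + 27) dv

Using F^*(f dg) = (f ∘ F) d(g ∘ F), substitute each coordinate x_i by F_i(u, v) in f_i, and replace dx_i by d F_i = (∂F_i/∂u) du + (∂F_i/∂v) dv.
  For the x component: f_1(F) = 6*u - 9*v^2 - 9*v; d F_1 = (6*u) du + (6*v - 1) dv
  For the y component: f_2(F) = -9*u*v - 4*u + 6*v^2 + 6*v + 9; d F_2 = (-2) du + (6*v + 3) dv
  For the z component: f_3(F) = -3*u^2 - 6*u*v - 3*v^2 + v + 6; d F_3 = (3*v) du + (3*u) dv
Combining and collecting du, dv coefficients:
  coeff of du: -9*u^2*v + 36*u^2 - 72*u*v^2 - 36*u*v + 8*u - 9*v^3 - 9*v^2 + 6*v - 18
  coeff of dv: -9*u^3 - 18*u^2*v - 63*u*v^2 - 12*u*v - 18*v^3 + 9*v^2 + 81*v + 27
F^* omega = (-9*u^2*v + 36*u^2 - 72*u*v^2 - 36*u*v + 8*u - 9*v^3 - 9*v^2 + 6*v - 18) du + (-9*u^3 - 18*u^2*v - 63*u*v^2 - 12*u*v - 18*v^3 + 9*v^2 + 81*v + 27) dv.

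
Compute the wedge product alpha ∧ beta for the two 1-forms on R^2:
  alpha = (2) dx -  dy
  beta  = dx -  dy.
alpha ∧ beta = (-1) dx ∧ dy

Distribute the wedge, using dx_i ∧ dx_j = -dx_j ∧ dx_i and dx_i ∧ dx_i = 0. For each pair (i, j) with i < j, the coefficient of dx_i ∧ dx_j in alpha ∧ beta is (alpha_i * beta_j - alpha_j * beta_i). Collecting: alpha ∧ beta = (-1) dx ∧ dy.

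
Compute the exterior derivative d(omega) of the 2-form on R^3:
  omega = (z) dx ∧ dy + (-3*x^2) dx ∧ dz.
d(omega) = (1) dx ∧ dy ∧ dz

For a 2-form omega = sum_{i<j} g_{ij} dx_i ∧ dx_j, the exterior derivative is
  d(omega) = sum_{i<j} d(g_{ij}) ∧ dx_i ∧ dx_j = sum_{i<j, k} (∂g_{ij}/∂x_k) dx_k ∧ dx_i ∧ dx_j.
Expand each term, using dx_k ∧ dx_i ∧ dx_j = sgn(permutation) dx_{(a)} ∧ dx_{(b)} ∧ dx_{(c)} with (a < b < c) sorted:
  d(z) includes (∂/∂z)(z) dz = (1) dz, which multiplied by dx ∧ dy gives (1) dx ∧ dy ∧ dz
Collecting like 3-forms: d(omega) = (1) dx ∧ dy ∧ dz.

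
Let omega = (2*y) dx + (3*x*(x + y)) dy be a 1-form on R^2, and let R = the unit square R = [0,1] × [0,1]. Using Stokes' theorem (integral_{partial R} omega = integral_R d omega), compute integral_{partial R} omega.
integral_(partial R) omega = 5/2

Stokes: integral_partial_R omega = integral_R d omega with d omega = (∂Q/∂x - ∂P/∂y) dx ∧ dy.
  ∂Q/∂x = 6*x + 3*y
  ∂P/∂y = 2
  integrand = ∂Q/∂x - ∂P/∂y = 6*x + 3*y - 2.
Integrating over R: integral_0^1 integral_0^1 (6*x + 3*y - 2) dx dy = 5/2.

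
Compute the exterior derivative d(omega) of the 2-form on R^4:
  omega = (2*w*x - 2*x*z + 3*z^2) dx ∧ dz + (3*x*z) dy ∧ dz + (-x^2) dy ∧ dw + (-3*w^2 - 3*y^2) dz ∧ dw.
d(omega) = (2*x) dx ∧ dz ∧ dw + (3*z) dx ∧ dy ∧ dz + (-2*x) dx ∧ dy ∧ dw + (-6*y) dy ∧ dz ∧ dw

For a 2-form omega = sum_{i<j} g_{ij} dx_i ∧ dx_j, the exterior derivative is
  d(omega) = sum_{i<j} d(g_{ij}) ∧ dx_i ∧ dx_j = sum_{i<j, k} (∂g_{ij}/∂x_k) dx_k ∧ dx_i ∧ dx_j.
Expand each term, using dx_k ∧ dx_i ∧ dx_j = sgn(permutation) dx_{(a)} ∧ dx_{(b)} ∧ dx_{(c)} with (a < b < c) sorted:
  d(2*w*x - 2*x*z + 3*z^2) includes (∂/∂w)(2*w*x - 2*x*z + 3*z^2) dw = (2*x) dw, which multiplied by dx ∧ dz gives (2*x) dx ∧ dz ∧ dw
  d(3*x*z) includes (∂/∂x)(3*x*z) dx = (3*z) dx, which multiplied by dy ∧ dz gives (3*z) dx ∧ dy ∧ dz
  d(-x^2) includes (∂/∂x)(-x^2) dx = (-2*x) dx, which multiplied by dy ∧ dw gives (-2*x) dx ∧ dy ∧ dw
  d(-3*w^2 - 3*y^2) includes (∂/∂y)(-3*w^2 - 3*y^2) dy = (-6*y) dy, which multiplied by dz ∧ dw gives (-6*y) dy ∧ dz ∧ dw
Collecting like 3-forms: d(omega) = (2*x) dx ∧ dz ∧ dw + (3*z) dx ∧ dy ∧ dz + (-2*x) dx ∧ dy ∧ dw + (-6*y) dy ∧ dz ∧ dw.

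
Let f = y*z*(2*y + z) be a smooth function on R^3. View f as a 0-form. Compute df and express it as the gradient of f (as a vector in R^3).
df = (0) dx + (z*(4*y + z)) dy + (2*y*(y + z)) dz; grad f = (0, z*(4*y + z), 2*y*(y + z))

For a 0-form f, d f = (∂f/∂x) dx + (∂f/∂y) dy + (∂f/∂z) dz. The components of the vector representation are exactly the entries of grad f in Cartesian coordinates:
  ∂f/∂x = 0
  ∂f/∂y = z*(4*y + z)
  ∂f/∂z = 2*y*(y + z).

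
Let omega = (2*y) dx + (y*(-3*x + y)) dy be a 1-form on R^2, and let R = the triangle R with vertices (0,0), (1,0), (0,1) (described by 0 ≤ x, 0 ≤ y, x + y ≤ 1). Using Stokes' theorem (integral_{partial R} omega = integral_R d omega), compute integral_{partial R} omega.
integral_(partial R) omega = -3/2

Stokes: integral_partial_R omega = integral_R d omega with d omega = (∂Q/∂x - ∂P/∂y) dx ∧ dy.
  ∂Q/∂x = -3*y
  ∂P/∂y = 2
  integrand = ∂Q/∂x - ∂P/∂y = -3*y - 2.
Integrating over R: integral_0^1 integral_0^{1-x} (-3*y - 2) dy dx = -3/2.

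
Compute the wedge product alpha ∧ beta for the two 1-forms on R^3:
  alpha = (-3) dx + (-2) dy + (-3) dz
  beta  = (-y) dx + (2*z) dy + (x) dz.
alpha ∧ beta = (-2*y - 6*z) dx ∧ dy + (-3*x - 3*y) dx ∧ dz + (-2*x + 6*z) dy ∧ dz

Distribute the wedge, using dx_i ∧ dx_j = -dx_j ∧ dx_i and dx_i ∧ dx_i = 0. For each pair (i, j) with i < j, the coefficient of dx_i ∧ dx_j in alpha ∧ beta is (alpha_i * beta_j - alpha_j * beta_i). Collecting: alpha ∧ beta = (-2*y - 6*z) dx ∧ dy + (-3*x - 3*y) dx ∧ dz + (-2*x + 6*z) dy ∧ dz.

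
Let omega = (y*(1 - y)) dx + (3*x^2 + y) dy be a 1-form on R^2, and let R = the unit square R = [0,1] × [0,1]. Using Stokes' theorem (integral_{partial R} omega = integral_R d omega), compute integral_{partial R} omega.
integral_(partial R) omega = 3

Stokes: integral_partial_R omega = integral_R d omega with d omega = (∂Q/∂x - ∂P/∂y) dx ∧ dy.
  ∂Q/∂x = 6*x
  ∂P/∂y = 1 - 2*y
  integrand = ∂Q/∂x - ∂P/∂y = 6*x + 2*y - 1.
Integrating over R: integral_0^1 integral_0^1 (6*x + 2*y - 1) dx dy = 3.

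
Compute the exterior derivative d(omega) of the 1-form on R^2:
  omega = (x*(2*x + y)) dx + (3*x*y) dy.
d(omega) = (-x + 3*y) dx ∧ dy

For a 1-form omega = sum_i f_i dx_i, the exterior derivative is
  d(omega) = sum_{i < j} (∂f_j/∂x_i - ∂f_i/∂x_j) dx_i ∧ dx_j.
  coefficient of dx ∧ dy: ∂f_2/∂x - ∂f_1/∂y = ∂(3*x*y)/∂x - ∂(x*(2*x + y))/∂y = -x + 3*y
Assembling: d(omega) = (-x + 3*y) dx ∧ dy.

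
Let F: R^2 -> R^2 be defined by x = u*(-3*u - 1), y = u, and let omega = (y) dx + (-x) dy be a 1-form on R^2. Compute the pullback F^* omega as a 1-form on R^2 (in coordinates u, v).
F^* omega = (-3*u^2) du

Using F^*(f dg) = (f ∘ F) d(g ∘ F), substitute each coordinate x_i by F_i(u, v) in f_i, and replace dx_i by d F_i = (∂F_i/∂u) du + (∂F_i/∂v) dv.
  For the x component: f_1(F) = u; d F_1 = (-6*u - 1) du + (0) dv
  For the y component: f_2(F) = u*(3*u + 1); d F_2 = (1) du + (0) dv
Combining and collecting du, dv coefficients:
  coeff of du: -3*u^2
  coeff of dv: 0
F^* omega = (-3*u^2) du.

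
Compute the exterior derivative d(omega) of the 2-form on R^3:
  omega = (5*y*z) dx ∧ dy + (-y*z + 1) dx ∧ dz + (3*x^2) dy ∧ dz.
d(omega) = (6*x + 5*y + z) dx ∧ dy ∧ dz

For a 2-form omega = sum_{i<j} g_{ij} dx_i ∧ dx_j, the exterior derivative is
  d(omega) = sum_{i<j} d(g_{ij}) ∧ dx_i ∧ dx_j = sum_{i<j, k} (∂g_{ij}/∂x_k) dx_k ∧ dx_i ∧ dx_j.
Expand each term, using dx_k ∧ dx_i ∧ dx_j = sgn(permutation) dx_{(a)} ∧ dx_{(b)} ∧ dx_{(c)} with (a < b < c) sorted:
  d(5*y*z) includes (∂/∂z)(5*y*z) dz = (5*y) dz, which multiplied by dx ∧ dy gives (5*y) dx ∧ dy ∧ dz
  d(-y*z + 1) includes (∂/∂y)(-y*z + 1) dy = (-z) dy, which multiplied by dx ∧ dz gives (z) dx ∧ dy ∧ dz
  d(3*x^2) includes (∂/∂x)(3*x^2) dx = (6*x) dx, which multiplied by dy ∧ dz gives (6*x) dx ∧ dy ∧ dz
Collecting like 3-forms: d(omega) = (6*x + 5*y + z) dx ∧ dy ∧ dz.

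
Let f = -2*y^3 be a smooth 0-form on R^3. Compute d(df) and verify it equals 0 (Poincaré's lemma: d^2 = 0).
d(df) = 0

Step 1: df = sum_i (∂f/∂x_i) dx_i = (0) dx + (-6*y^2) dy + (0) dz.
Step 2: Apply d again. Using the 1-form formula, the coefficient of dx ∧ dy in d(df) is ∂^2 f/∂x ∂y - ∂^2 f/∂y ∂x = (0) - (0) = 0 (equality of mixed partials for smooth f).
Similarly for dx ∧ dz and dy ∧ dz — all coefficients vanish. So d(df) = 0.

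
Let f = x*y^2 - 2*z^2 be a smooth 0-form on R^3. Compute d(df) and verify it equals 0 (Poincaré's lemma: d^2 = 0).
d(df) = 0

Step 1: df = sum_i (∂f/∂x_i) dx_i = (y^2) dx + (2*x*y) dy + (-4*z) dz.
Step 2: Apply d again. Using the 1-form formula, the coefficient of dx ∧ dy in d(df) is ∂^2 f/∂x ∂y - ∂^2 f/∂y ∂x = (2*y) - (2*y) = 0 (equality of mixed partials for smooth f).
Similarly for dx ∧ dz and dy ∧ dz — all coefficients vanish. So d(df) = 0.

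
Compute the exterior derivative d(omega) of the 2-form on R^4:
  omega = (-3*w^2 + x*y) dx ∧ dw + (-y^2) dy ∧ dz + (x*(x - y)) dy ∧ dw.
d(omega) = (x - y) dx ∧ dy ∧ dw

For a 2-form omega = sum_{i<j} g_{ij} dx_i ∧ dx_j, the exterior derivative is
  d(omega) = sum_{i<j} d(g_{ij}) ∧ dx_i ∧ dx_j = sum_{i<j, k} (∂g_{ij}/∂x_k) dx_k ∧ dx_i ∧ dx_j.
Expand each term, using dx_k ∧ dx_i ∧ dx_j = sgn(permutation) dx_{(a)} ∧ dx_{(b)} ∧ dx_{(c)} with (a < b < c) sorted:
  d(-3*w^2 + x*y) includes (∂/∂y)(-3*w^2 + x*y) dy = (x) dy, which multiplied by dx ∧ dw gives (-x) dx ∧ dy ∧ dw
  d(x*(x - y)) includes (∂/∂x)(x*(x - y)) dx = (2*x - y) dx, which multiplied by dy ∧ dw gives (2*x - y) dx ∧ dy ∧ dw
Collecting like 3-forms: d(omega) = (x - y) dx ∧ dy ∧ dw.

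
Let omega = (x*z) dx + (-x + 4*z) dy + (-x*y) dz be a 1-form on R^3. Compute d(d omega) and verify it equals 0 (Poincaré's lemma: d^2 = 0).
d(d omega) = 0

Step 1: d omega = sum_{i<j} (∂f_j/∂x_i - ∂f_i/∂x_j) dx_i ∧ dx_j:
  coeff of dx ∧ dy: -1
  coeff of dx ∧ dz: -x - y
  coeff of dy ∧ dz: -x - 4
Step 2: Apply d again to each 2-form coefficient. The only possible 3-form in R^3 is dx ∧ dy ∧ dz, with coefficient
  ∂(coeff of dy∧dz)/∂x - ∂(coeff of dx∧dz)/∂y + ∂(coeff of dx∧dy)/∂z
  = ∂/∂x (-x - 4) - ∂/∂y (-x - y) + ∂/∂z (-1).
Each of these terms simplifies to sums of mixed partials that cancel in pairs. The result is 0 (by equality of mixed partials for smooth functions — Schwarz / Clairaut).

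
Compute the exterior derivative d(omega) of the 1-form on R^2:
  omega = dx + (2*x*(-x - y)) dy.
d(omega) = (-4*x - 2*y) dx ∧ dy

For a 1-form omega = sum_i f_i dx_i, the exterior derivative is
  d(omega) = sum_{i < j} (∂f_j/∂x_i - ∂f_i/∂x_j) dx_i ∧ dx_j.
  coefficient of dx ∧ dy: ∂f_2/∂x - ∂f_1/∂y = ∂(2*x*(-x - y))/∂x - ∂(1)/∂y = -4*x - 2*y
Assembling: d(omega) = (-4*x - 2*y) dx ∧ dy.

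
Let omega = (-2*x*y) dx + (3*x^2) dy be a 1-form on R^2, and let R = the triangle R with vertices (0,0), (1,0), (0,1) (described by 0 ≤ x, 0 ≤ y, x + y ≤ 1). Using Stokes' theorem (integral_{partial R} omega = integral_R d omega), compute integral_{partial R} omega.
integral_(partial R) omega = 4/3

Stokes: integral_partial_R omega = integral_R d omega with d omega = (∂Q/∂x - ∂P/∂y) dx ∧ dy.
  ∂Q/∂x = 6*x
  ∂P/∂y = -2*x
  integrand = ∂Q/∂x - ∂P/∂y = 8*x.
Integrating over R: integral_0^1 integral_0^{1-x} (8*x) dy dx = 4/3.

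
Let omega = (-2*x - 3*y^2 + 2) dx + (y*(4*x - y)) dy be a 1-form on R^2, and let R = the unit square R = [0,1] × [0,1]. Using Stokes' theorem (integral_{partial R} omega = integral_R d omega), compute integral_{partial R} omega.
integral_(partial R) omega = 5

Stokes: integral_partial_R omega = integral_R d omega with d omega = (∂Q/∂x - ∂P/∂y) dx ∧ dy.
  ∂Q/∂x = 4*y
  ∂P/∂y = -6*y
  integrand = ∂Q/∂x - ∂P/∂y = 10*y.
Integrating over R: integral_0^1 integral_0^1 (10*y) dx dy = 5.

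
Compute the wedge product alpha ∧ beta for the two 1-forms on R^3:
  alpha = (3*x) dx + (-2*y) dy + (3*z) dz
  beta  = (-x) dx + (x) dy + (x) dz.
alpha ∧ beta = (x*(3*x - 2*y)) dx ∧ dy + (3*x*(x + z)) dx ∧ dz + (-x*(2*y + 3*z)) dy ∧ dz

Distribute the wedge, using dx_i ∧ dx_j = -dx_j ∧ dx_i and dx_i ∧ dx_i = 0. For each pair (i, j) with i < j, the coefficient of dx_i ∧ dx_j in alpha ∧ beta is (alpha_i * beta_j - alpha_j * beta_i). Collecting: alpha ∧ beta = (x*(3*x - 2*y)) dx ∧ dy + (3*x*(x + z)) dx ∧ dz + (-x*(2*y + 3*z)) dy ∧ dz.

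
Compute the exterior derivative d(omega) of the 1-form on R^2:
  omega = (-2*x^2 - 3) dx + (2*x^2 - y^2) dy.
d(omega) = (4*x) dx ∧ dy

For a 1-form omega = sum_i f_i dx_i, the exterior derivative is
  d(omega) = sum_{i < j} (∂f_j/∂x_i - ∂f_i/∂x_j) dx_i ∧ dx_j.
  coefficient of dx ∧ dy: ∂f_2/∂x - ∂f_1/∂y = ∂(2*x^2 - y^2)/∂x - ∂(-2*x^2 - 3)/∂y = 4*x
Assembling: d(omega) = (4*x) dx ∧ dy.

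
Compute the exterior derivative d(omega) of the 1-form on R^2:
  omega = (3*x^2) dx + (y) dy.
d(omega) = 0

For a 1-form omega = sum_i f_i dx_i, the exterior derivative is
  d(omega) = sum_{i < j} (∂f_j/∂x_i - ∂f_i/∂x_j) dx_i ∧ dx_j.

Assembling: d(omega) = 0.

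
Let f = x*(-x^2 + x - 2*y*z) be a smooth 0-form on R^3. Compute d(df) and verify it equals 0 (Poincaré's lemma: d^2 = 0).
d(df) = 0

Step 1: df = sum_i (∂f/∂x_i) dx_i = (-3*x^2 + 2*x - 2*y*z) dx + (-2*x*z) dy + (-2*x*y) dz.
Step 2: Apply d again. Using the 1-form formula, the coefficient of dx ∧ dy in d(df) is ∂^2 f/∂x ∂y - ∂^2 f/∂y ∂x = (-2*z) - (-2*z) = 0 (equality of mixed partials for smooth f).
Similarly for dx ∧ dz and dy ∧ dz — all coefficients vanish. So d(df) = 0.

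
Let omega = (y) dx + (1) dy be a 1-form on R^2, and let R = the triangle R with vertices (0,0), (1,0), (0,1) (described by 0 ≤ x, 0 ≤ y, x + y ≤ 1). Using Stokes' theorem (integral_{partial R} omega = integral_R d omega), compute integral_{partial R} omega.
integral_(partial R) omega = -1/2

Stokes: integral_partial_R omega = integral_R d omega with d omega = (∂Q/∂x - ∂P/∂y) dx ∧ dy.
  ∂Q/∂x = 0
  ∂P/∂y = 1
  integrand = ∂Q/∂x - ∂P/∂y = -1.
Integrating over R: integral_0^1 integral_0^{1-x} (-1) dy dx = -1/2.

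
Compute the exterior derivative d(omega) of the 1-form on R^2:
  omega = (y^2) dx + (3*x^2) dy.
d(omega) = (6*x - 2*y) dx ∧ dy

For a 1-form omega = sum_i f_i dx_i, the exterior derivative is
  d(omega) = sum_{i < j} (∂f_j/∂x_i - ∂f_i/∂x_j) dx_i ∧ dx_j.
  coefficient of dx ∧ dy: ∂f_2/∂x - ∂f_1/∂y = ∂(3*x^2)/∂x - ∂(y^2)/∂y = 6*x - 2*y
Assembling: d(omega) = (6*x - 2*y) dx ∧ dy.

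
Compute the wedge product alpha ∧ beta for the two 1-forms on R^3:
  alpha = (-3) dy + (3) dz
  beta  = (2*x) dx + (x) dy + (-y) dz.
alpha ∧ beta = (6*x) dx ∧ dy + (-3*x + 3*y) dy ∧ dz + (-6*x) dx ∧ dz

Distribute the wedge, using dx_i ∧ dx_j = -dx_j ∧ dx_i and dx_i ∧ dx_i = 0. For each pair (i, j) with i < j, the coefficient of dx_i ∧ dx_j in alpha ∧ beta is (alpha_i * beta_j - alpha_j * beta_i). Collecting: alpha ∧ beta = (6*x) dx ∧ dy + (-3*x + 3*y) dy ∧ dz + (-6*x) dx ∧ dz.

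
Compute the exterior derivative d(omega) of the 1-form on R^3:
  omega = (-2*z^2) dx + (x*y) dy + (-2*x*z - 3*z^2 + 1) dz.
d(omega) = (y) dx ∧ dy + (2*z) dx ∧ dz

For a 1-form omega = sum_i f_i dx_i, the exterior derivative is
  d(omega) = sum_{i < j} (∂f_j/∂x_i - ∂f_i/∂x_j) dx_i ∧ dx_j.
  coefficient of dx ∧ dy: ∂f_2/∂x - ∂f_1/∂y = ∂(x*y)/∂x - ∂(-2*z^2)/∂y = y
  coefficient of dx ∧ dz: ∂f_3/∂x - ∂f_1/∂z = ∂(-2*x*z - 3*z^2 + 1)/∂x - ∂(-2*z^2)/∂z = 2*z
Assembling: d(omega) = (y) dx ∧ dy + (2*z) dx ∧ dz.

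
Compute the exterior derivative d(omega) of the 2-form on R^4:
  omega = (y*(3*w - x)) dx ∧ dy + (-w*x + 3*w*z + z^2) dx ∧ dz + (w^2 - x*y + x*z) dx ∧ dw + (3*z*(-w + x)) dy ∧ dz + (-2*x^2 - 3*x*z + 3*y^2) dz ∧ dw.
d(omega) = (x + 3*y) dx ∧ dy ∧ dw + (-6*x) dx ∧ dz ∧ dw + (3*z) dx ∧ dy ∧ dz + (6*y - 3*z) dy ∧ dz ∧ dw

For a 2-form omega = sum_{i<j} g_{ij} dx_i ∧ dx_j, the exterior derivative is
  d(omega) = sum_{i<j} d(g_{ij}) ∧ dx_i ∧ dx_j = sum_{i<j, k} (∂g_{ij}/∂x_k) dx_k ∧ dx_i ∧ dx_j.
Expand each term, using dx_k ∧ dx_i ∧ dx_j = sgn(permutation) dx_{(a)} ∧ dx_{(b)} ∧ dx_{(c)} with (a < b < c) sorted:
  d(y*(3*w - x)) includes (∂/∂w)(y*(3*w - x)) dw = (3*y) dw, which multiplied by dx ∧ dy gives (3*y) dx ∧ dy ∧ dw
  d(-w*x + 3*w*z + z^2) includes (∂/∂w)(-w*x + 3*w*z + z^2) dw = (-x + 3*z) dw, which multiplied by dx ∧ dz gives (-x + 3*z) dx ∧ dz ∧ dw
  d(w^2 - x*y + x*z) includes (∂/∂y)(w^2 - x*y + x*z) dy = (-x) dy, which multiplied by dx ∧ dw gives (x) dx ∧ dy ∧ dw
  d(w^2 - x*y + x*z) includes (∂/∂z)(w^2 - x*y + x*z) dz = (x) dz, which multiplied by dx ∧ dw gives (-x) dx ∧ dz ∧ dw
  d(3*z*(-w + x)) includes (∂/∂x)(3*z*(-w + x)) dx = (3*z) dx, which multiplied by dy ∧ dz gives (3*z) dx ∧ dy ∧ dz
  d(3*z*(-w + x)) includes (∂/∂w)(3*z*(-w + x)) dw = (-3*z) dw, which multiplied by dy ∧ dz gives (-3*z) dy ∧ dz ∧ dw
  d(-2*x^2 - 3*x*z + 3*y^2) includes (∂/∂x)(-2*x^2 - 3*x*z + 3*y^2) dx = (-4*x - 3*z) dx, which multiplied by dz ∧ dw gives (-4*x - 3*z) dx ∧ dz ∧ dw
  d(-2*x^2 - 3*x*z + 3*y^2) includes (∂/∂y)(-2*x^2 - 3*x*z + 3*y^2) dy = (6*y) dy, which multiplied by dz ∧ dw gives (6*y) dy ∧ dz ∧ dw
Collecting like 3-forms: d(omega) = (x + 3*y) dx ∧ dy ∧ dw + (-6*x) dx ∧ dz ∧ dw + (3*z) dx ∧ dy ∧ dz + (6*y - 3*z) dy ∧ dz ∧ dw.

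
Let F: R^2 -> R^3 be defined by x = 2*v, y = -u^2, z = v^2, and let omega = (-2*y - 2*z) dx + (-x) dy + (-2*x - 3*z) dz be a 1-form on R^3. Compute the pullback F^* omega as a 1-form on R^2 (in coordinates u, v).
F^* omega = (4*u*v) du + (4*u^2 - 6*v^3 - 12*v^2) dv

Using F^*(f dg) = (f ∘ F) d(g ∘ F), substitute each coordinate x_i by F_i(u, v) in f_i, and replace dx_i by d F_i = (∂F_i/∂u) du + (∂F_i/∂v) dv.
  For the x component: f_1(F) = 2*u^2 - 2*v^2; d F_1 = (0) du + (2) dv
  For the y component: f_2(F) = -2*v; d F_2 = (-2*u) du + (0) dv
  For the z component: f_3(F) = v*(-3*v - 4); d F_3 = (0) du + (2*v) dv
Combining and collecting du, dv coefficients:
  coeff of du: 4*u*v
  coeff of dv: 4*u^2 - 6*v^3 - 12*v^2
F^* omega = (4*u*v) du + (4*u^2 - 6*v^3 - 12*v^2) dv.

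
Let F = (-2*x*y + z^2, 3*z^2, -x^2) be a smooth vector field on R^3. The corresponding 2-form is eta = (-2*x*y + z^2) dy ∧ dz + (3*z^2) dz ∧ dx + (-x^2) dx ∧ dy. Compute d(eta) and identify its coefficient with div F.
d(eta) = (-2*y) dx ∧ dy ∧ dz; div F = -2*y

For a 2-form in R^3 of the form above, applying d gives a 3-form with coefficient ∂P/∂x + ∂Q/∂y + ∂R/∂z:
  ∂P/∂x = -2*y
  ∂Q/∂y = 0
  ∂R/∂z = 0
Sum = -2*y, which is exactly div F.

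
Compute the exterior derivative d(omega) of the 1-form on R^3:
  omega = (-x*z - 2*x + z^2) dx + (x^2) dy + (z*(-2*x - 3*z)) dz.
d(omega) = (2*x) dx ∧ dy + (x - 4*z) dx ∧ dz

For a 1-form omega = sum_i f_i dx_i, the exterior derivative is
  d(omega) = sum_{i < j} (∂f_j/∂x_i - ∂f_i/∂x_j) dx_i ∧ dx_j.
  coefficient of dx ∧ dy: ∂f_2/∂x - ∂f_1/∂y = ∂(x^2)/∂x - ∂(-x*z - 2*x + z^2)/∂y = 2*x
  coefficient of dx ∧ dz: ∂f_3/∂x - ∂f_1/∂z = ∂(z*(-2*x - 3*z))/∂x - ∂(-x*z - 2*x + z^2)/∂z = x - 4*z
Assembling: d(omega) = (2*x) dx ∧ dy + (x - 4*z) dx ∧ dz.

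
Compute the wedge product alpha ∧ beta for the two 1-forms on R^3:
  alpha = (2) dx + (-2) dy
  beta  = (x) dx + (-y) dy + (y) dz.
alpha ∧ beta = (2*x - 2*y) dx ∧ dy + (2*y) dx ∧ dz + (-2*y) dy ∧ dz

Distribute the wedge, using dx_i ∧ dx_j = -dx_j ∧ dx_i and dx_i ∧ dx_i = 0. For each pair (i, j) with i < j, the coefficient of dx_i ∧ dx_j in alpha ∧ beta is (alpha_i * beta_j - alpha_j * beta_i). Collecting: alpha ∧ beta = (2*x - 2*y) dx ∧ dy + (2*y) dx ∧ dz + (-2*y) dy ∧ dz.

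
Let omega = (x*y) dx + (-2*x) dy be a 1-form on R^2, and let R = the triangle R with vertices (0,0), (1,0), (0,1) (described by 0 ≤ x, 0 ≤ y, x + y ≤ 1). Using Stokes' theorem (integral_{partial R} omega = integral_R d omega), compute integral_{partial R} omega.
integral_(partial R) omega = -7/6

Stokes: integral_partial_R omega = integral_R d omega with d omega = (∂Q/∂x - ∂P/∂y) dx ∧ dy.
  ∂Q/∂x = -2
  ∂P/∂y = x
  integrand = ∂Q/∂x - ∂P/∂y = -x - 2.
Integrating over R: integral_0^1 integral_0^{1-x} (-x - 2) dy dx = -7/6.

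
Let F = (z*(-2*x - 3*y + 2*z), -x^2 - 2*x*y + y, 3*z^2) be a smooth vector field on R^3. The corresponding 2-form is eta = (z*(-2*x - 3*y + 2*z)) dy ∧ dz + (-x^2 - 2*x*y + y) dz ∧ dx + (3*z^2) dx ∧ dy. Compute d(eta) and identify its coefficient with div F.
d(eta) = (-2*x + 4*z + 1) dx ∧ dy ∧ dz; div F = -2*x + 4*z + 1

For a 2-form in R^3 of the form above, applying d gives a 3-form with coefficient ∂P/∂x + ∂Q/∂y + ∂R/∂z:
  ∂P/∂x = -2*z
  ∂Q/∂y = 1 - 2*x
  ∂R/∂z = 6*z
Sum = -2*x + 4*z + 1, which is exactly div F.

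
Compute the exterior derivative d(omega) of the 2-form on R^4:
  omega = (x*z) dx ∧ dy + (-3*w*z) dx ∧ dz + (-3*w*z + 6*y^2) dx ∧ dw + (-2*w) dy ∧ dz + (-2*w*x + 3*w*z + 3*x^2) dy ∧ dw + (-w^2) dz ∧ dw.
d(omega) = (x) dx ∧ dy ∧ dz + (3*w - 3*z) dx ∧ dz ∧ dw + (-2*w + 6*x - 12*y) dx ∧ dy ∧ dw + (-3*w - 2) dy ∧ dz ∧ dw

For a 2-form omega = sum_{i<j} g_{ij} dx_i ∧ dx_j, the exterior derivative is
  d(omega) = sum_{i<j} d(g_{ij}) ∧ dx_i ∧ dx_j = sum_{i<j, k} (∂g_{ij}/∂x_k) dx_k ∧ dx_i ∧ dx_j.
Expand each term, using dx_k ∧ dx_i ∧ dx_j = sgn(permutation) dx_{(a)} ∧ dx_{(b)} ∧ dx_{(c)} with (a < b < c) sorted:
  d(x*z) includes (∂/∂z)(x*z) dz = (x) dz, which multiplied by dx ∧ dy gives (x) dx ∧ dy ∧ dz
  d(-3*w*z) includes (∂/∂w)(-3*w*z) dw = (-3*z) dw, which multiplied by dx ∧ dz gives (-3*z) dx ∧ dz ∧ dw
  d(-3*w*z + 6*y^2) includes (∂/∂y)(-3*w*z + 6*y^2) dy = (12*y) dy, which multiplied by dx ∧ dw gives (-12*y) dx ∧ dy ∧ dw
  d(-3*w*z + 6*y^2) includes (∂/∂z)(-3*w*z + 6*y^2) dz = (-3*w) dz, which multiplied by dx ∧ dw gives (3*w) dx ∧ dz ∧ dw
  d(-2*w) includes (∂/∂w)(-2*w) dw = (-2) dw, which multiplied by dy ∧ dz gives (-2) dy ∧ dz ∧ dw
  d(-2*w*x + 3*w*z + 3*x^2) includes (∂/∂x)(-2*w*x + 3*w*z + 3*x^2) dx = (-2*w + 6*x) dx, which multiplied by dy ∧ dw gives (-2*w + 6*x) dx ∧ dy ∧ dw
  d(-2*w*x + 3*w*z + 3*x^2) includes (∂/∂z)(-2*w*x + 3*w*z + 3*x^2) dz = (3*w) dz, which multiplied by dy ∧ dw gives (-3*w) dy ∧ dz ∧ dw
Collecting like 3-forms: d(omega) = (x) dx ∧ dy ∧ dz + (3*w - 3*z) dx ∧ dz ∧ dw + (-2*w + 6*x - 12*y) dx ∧ dy ∧ dw + (-3*w - 2) dy ∧ dz ∧ dw.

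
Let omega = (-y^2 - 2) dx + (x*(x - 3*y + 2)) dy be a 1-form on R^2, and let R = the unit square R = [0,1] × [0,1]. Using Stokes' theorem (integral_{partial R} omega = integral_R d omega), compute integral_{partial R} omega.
integral_(partial R) omega = 5/2

Stokes: integral_partial_R omega = integral_R d omega with d omega = (∂Q/∂x - ∂P/∂y) dx ∧ dy.
  ∂Q/∂x = 2*x - 3*y + 2
  ∂P/∂y = -2*y
  integrand = ∂Q/∂x - ∂P/∂y = 2*x - y + 2.
Integrating over R: integral_0^1 integral_0^1 (2*x - y + 2) dx dy = 5/2.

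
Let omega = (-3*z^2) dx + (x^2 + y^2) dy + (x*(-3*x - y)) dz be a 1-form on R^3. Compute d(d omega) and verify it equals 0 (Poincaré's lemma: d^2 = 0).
d(d omega) = 0

Step 1: d omega = sum_{i<j} (∂f_j/∂x_i - ∂f_i/∂x_j) dx_i ∧ dx_j:
  coeff of dx ∧ dy: 2*x
  coeff of dx ∧ dz: -6*x - y + 6*z
  coeff of dy ∧ dz: -x
Step 2: Apply d again to each 2-form coefficient. The only possible 3-form in R^3 is dx ∧ dy ∧ dz, with coefficient
  ∂(coeff of dy∧dz)/∂x - ∂(coeff of dx∧dz)/∂y + ∂(coeff of dx∧dy)/∂z
  = ∂/∂x (-x) - ∂/∂y (-6*x - y + 6*z) + ∂/∂z (2*x).
Each of these terms simplifies to sums of mixed partials that cancel in pairs. The result is 0 (by equality of mixed partials for smooth functions — Schwarz / Clairaut).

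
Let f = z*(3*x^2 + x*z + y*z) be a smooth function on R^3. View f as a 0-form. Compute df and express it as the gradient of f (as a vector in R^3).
df = (z*(6*x + z)) dx + (z^2) dy + (3*x^2 + 2*x*z + 2*y*z) dz; grad f = (z*(6*x + z), z^2, 3*x^2 + 2*x*z + 2*y*z)

For a 0-form f, d f = (∂f/∂x) dx + (∂f/∂y) dy + (∂f/∂z) dz. The components of the vector representation are exactly the entries of grad f in Cartesian coordinates:
  ∂f/∂x = z*(6*x + z)
  ∂f/∂y = z^2
  ∂f/∂z = 3*x^2 + 2*x*z + 2*y*z.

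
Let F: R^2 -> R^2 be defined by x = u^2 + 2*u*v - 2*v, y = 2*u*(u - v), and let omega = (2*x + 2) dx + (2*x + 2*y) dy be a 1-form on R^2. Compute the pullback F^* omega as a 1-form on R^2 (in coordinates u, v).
F^* omega = (28*u^3 + 8*u*v^2 - 24*u*v + 4*u + 4*v) du + (-8*u^3 + 8*u^2*v - 4*u^2 - 8*u*v + 4*u + 8*v - 4) dv

Using F^*(f dg) = (f ∘ F) d(g ∘ F), substitute each coordinate x_i by F_i(u, v) in f_i, and replace dx_i by d F_i = (∂F_i/∂u) du + (∂F_i/∂v) dv.
  For the x component: f_1(F) = 2*u^2 + 4*u*v - 4*v + 2; d F_1 = (2*u + 2*v) du + (2*u - 2) dv
  For the y component: f_2(F) = 6*u^2 - 4*v; d F_2 = (4*u - 2*v) du + (-2*u) dv
Combining and collecting du, dv coefficients:
  coeff of du: 28*u^3 + 8*u*v^2 - 24*u*v + 4*u + 4*v
  coeff of dv: -8*u^3 + 8*u^2*v - 4*u^2 - 8*u*v + 4*u + 8*v - 4
F^* omega = (28*u^3 + 8*u*v^2 - 24*u*v + 4*u + 4*v) du + (-8*u^3 + 8*u^2*v - 4*u^2 - 8*u*v + 4*u + 8*v - 4) dv.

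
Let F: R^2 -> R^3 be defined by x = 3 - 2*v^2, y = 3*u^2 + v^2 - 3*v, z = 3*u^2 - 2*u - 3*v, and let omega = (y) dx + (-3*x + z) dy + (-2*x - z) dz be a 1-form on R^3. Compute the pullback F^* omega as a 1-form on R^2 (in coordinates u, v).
F^* omega = (6*u^2 + 60*u*v^2 - 94*u - 8*v^2 - 6*v + 12) du + (-6*u^2*v - 4*u*v + 8*v^3 - 24*v^2 - 18*v + 45) dv

Using F^*(f dg) = (f ∘ F) d(g ∘ F), substitute each coordinate x_i by F_i(u, v) in f_i, and replace dx_i by d F_i = (∂F_i/∂u) du + (∂F_i/∂v) dv.
  For the x component: f_1(F) = 3*u^2 + v^2 - 3*v; d F_1 = (0) du + (-4*v) dv
  For the y component: f_2(F) = 3*u^2 - 2*u + 6*v^2 - 3*v - 9; d F_2 = (6*u) du + (2*v - 3) dv
  For the z component: f_3(F) = -3*u^2 + 2*u + 4*v^2 + 3*v - 6; d F_3 = (6*u - 2) du + (-3) dv
Combining and collecting du, dv coefficients:
  coeff of du: 6*u^2 + 60*u*v^2 - 94*u - 8*v^2 - 6*v + 12
  coeff of dv: -6*u^2*v - 4*u*v + 8*v^3 - 24*v^2 - 18*v + 45
F^* omega = (6*u^2 + 60*u*v^2 - 94*u - 8*v^2 - 6*v + 12) du + (-6*u^2*v - 4*u*v + 8*v^3 - 24*v^2 - 18*v + 45) dv.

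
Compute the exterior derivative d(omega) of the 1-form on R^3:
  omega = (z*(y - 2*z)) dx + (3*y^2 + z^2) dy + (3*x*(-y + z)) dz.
d(omega) = (-z) dx ∧ dy + (-4*y + 7*z) dx ∧ dz + (-3*x - 2*z) dy ∧ dz

For a 1-form omega = sum_i f_i dx_i, the exterior derivative is
  d(omega) = sum_{i < j} (∂f_j/∂x_i - ∂f_i/∂x_j) dx_i ∧ dx_j.
  coefficient of dx ∧ dy: ∂f_2/∂x - ∂f_1/∂y = ∂(3*y^2 + z^2)/∂x - ∂(z*(y - 2*z))/∂y = -z
  coefficient of dx ∧ dz: ∂f_3/∂x - ∂f_1/∂z = ∂(3*x*(-y + z))/∂x - ∂(z*(y - 2*z))/∂z = -4*y + 7*z
  coefficient of dy ∧ dz: ∂f_3/∂y - ∂f_2/∂z = ∂(3*x*(-y + z))/∂y - ∂(3*y^2 + z^2)/∂z = -3*x - 2*z
Assembling: d(omega) = (-z) dx ∧ dy + (-4*y + 7*z) dx ∧ dz + (-3*x - 2*z) dy ∧ dz.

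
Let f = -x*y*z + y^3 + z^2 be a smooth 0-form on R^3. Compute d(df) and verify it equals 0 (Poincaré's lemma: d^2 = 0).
d(df) = 0

Step 1: df = sum_i (∂f/∂x_i) dx_i = (-y*z) dx + (-x*z + 3*y^2) dy + (-x*y + 2*z) dz.
Step 2: Apply d again. Using the 1-form formula, the coefficient of dx ∧ dy in d(df) is ∂^2 f/∂x ∂y - ∂^2 f/∂y ∂x = (-z) - (-z) = 0 (equality of mixed partials for smooth f).
Similarly for dx ∧ dz and dy ∧ dz — all coefficients vanish. So d(df) = 0.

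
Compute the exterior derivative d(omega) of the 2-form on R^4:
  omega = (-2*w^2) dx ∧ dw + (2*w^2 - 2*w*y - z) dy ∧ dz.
d(omega) = (4*w - 2*y) dy ∧ dz ∧ dw

For a 2-form omega = sum_{i<j} g_{ij} dx_i ∧ dx_j, the exterior derivative is
  d(omega) = sum_{i<j} d(g_{ij}) ∧ dx_i ∧ dx_j = sum_{i<j, k} (∂g_{ij}/∂x_k) dx_k ∧ dx_i ∧ dx_j.
Expand each term, using dx_k ∧ dx_i ∧ dx_j = sgn(permutation) dx_{(a)} ∧ dx_{(b)} ∧ dx_{(c)} with (a < b < c) sorted:
  d(2*w^2 - 2*w*y - z) includes (∂/∂w)(2*w^2 - 2*w*y - z) dw = (4*w - 2*y) dw, which multiplied by dy ∧ dz gives (4*w - 2*y) dy ∧ dz ∧ dw
Collecting like 3-forms: d(omega) = (4*w - 2*y) dy ∧ dz ∧ dw.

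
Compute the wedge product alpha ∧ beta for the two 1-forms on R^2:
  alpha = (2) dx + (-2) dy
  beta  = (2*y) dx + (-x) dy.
alpha ∧ beta = (-2*x + 4*y) dx ∧ dy

Distribute the wedge, using dx_i ∧ dx_j = -dx_j ∧ dx_i and dx_i ∧ dx_i = 0. For each pair (i, j) with i < j, the coefficient of dx_i ∧ dx_j in alpha ∧ beta is (alpha_i * beta_j - alpha_j * beta_i). Collecting: alpha ∧ beta = (-2*x + 4*y) dx ∧ dy.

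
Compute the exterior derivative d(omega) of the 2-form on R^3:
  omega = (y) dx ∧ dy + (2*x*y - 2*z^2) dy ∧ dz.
d(omega) = (2*y) dx ∧ dy ∧ dz

For a 2-form omega = sum_{i<j} g_{ij} dx_i ∧ dx_j, the exterior derivative is
  d(omega) = sum_{i<j} d(g_{ij}) ∧ dx_i ∧ dx_j = sum_{i<j, k} (∂g_{ij}/∂x_k) dx_k ∧ dx_i ∧ dx_j.
Expand each term, using dx_k ∧ dx_i ∧ dx_j = sgn(permutation) dx_{(a)} ∧ dx_{(b)} ∧ dx_{(c)} with (a < b < c) sorted:
  d(2*x*y - 2*z^2) includes (∂/∂x)(2*x*y - 2*z^2) dx = (2*y) dx, which multiplied by dy ∧ dz gives (2*y) dx ∧ dy ∧ dz
Collecting like 3-forms: d(omega) = (2*y) dx ∧ dy ∧ dz.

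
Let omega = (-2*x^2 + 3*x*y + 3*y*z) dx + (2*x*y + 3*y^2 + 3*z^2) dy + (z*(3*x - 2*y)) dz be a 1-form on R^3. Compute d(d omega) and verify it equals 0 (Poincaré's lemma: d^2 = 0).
d(d omega) = 0

Step 1: d omega = sum_{i<j} (∂f_j/∂x_i - ∂f_i/∂x_j) dx_i ∧ dx_j:
  coeff of dx ∧ dy: -3*x + 2*y - 3*z
  coeff of dx ∧ dz: -3*y + 3*z
  coeff of dy ∧ dz: -8*z
Step 2: Apply d again to each 2-form coefficient. The only possible 3-form in R^3 is dx ∧ dy ∧ dz, with coefficient
  ∂(coeff of dy∧dz)/∂x - ∂(coeff of dx∧dz)/∂y + ∂(coeff of dx∧dy)/∂z
  = ∂/∂x (-8*z) - ∂/∂y (-3*y + 3*z) + ∂/∂z (-3*x + 2*y - 3*z).
Each of these terms simplifies to sums of mixed partials that cancel in pairs. The result is 0 (by equality of mixed partials for smooth functions — Schwarz / Clairaut).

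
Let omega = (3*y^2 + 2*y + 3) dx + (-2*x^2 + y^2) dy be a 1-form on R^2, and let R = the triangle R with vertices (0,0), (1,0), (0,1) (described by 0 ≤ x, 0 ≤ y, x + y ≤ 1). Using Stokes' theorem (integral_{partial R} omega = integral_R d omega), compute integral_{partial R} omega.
integral_(partial R) omega = -8/3

Stokes: integral_partial_R omega = integral_R d omega with d omega = (∂Q/∂x - ∂P/∂y) dx ∧ dy.
  ∂Q/∂x = -4*x
  ∂P/∂y = 6*y + 2
  integrand = ∂Q/∂x - ∂P/∂y = -4*x - 6*y - 2.
Integrating over R: integral_0^1 integral_0^{1-x} (-4*x - 6*y - 2) dy dx = -8/3.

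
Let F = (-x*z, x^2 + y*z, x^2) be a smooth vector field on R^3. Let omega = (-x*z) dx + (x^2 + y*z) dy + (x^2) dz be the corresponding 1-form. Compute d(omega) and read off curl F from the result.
d(omega) = (-y) dy ∧ dz + (-3*x) dz ∧ dx + (2*x) dx ∧ dy; curl F = (-y, -3*x, 2*x)

d omega = sum_{i<j} (∂f_j/∂x_i - ∂f_i/∂x_j) dx_i ∧ dx_j. Under the identification (dy ∧ dz, dz ∧ dx, dx ∧ dy) ↔ (e_x, e_y, e_z), the coefficients are exactly the components of curl F. Compute:
  ∂R/∂y - ∂Q/∂z = (0) - (y) = -y
  ∂P/∂z - ∂R/∂x = (-x) - (2*x) = -3*x
  ∂Q/∂x - ∂P/∂y = (2*x) - (0) = 2*x.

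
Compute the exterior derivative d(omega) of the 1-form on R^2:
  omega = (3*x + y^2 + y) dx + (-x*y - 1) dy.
d(omega) = (-3*y - 1) dx ∧ dy

For a 1-form omega = sum_i f_i dx_i, the exterior derivative is
  d(omega) = sum_{i < j} (∂f_j/∂x_i - ∂f_i/∂x_j) dx_i ∧ dx_j.
  coefficient of dx ∧ dy: ∂f_2/∂x - ∂f_1/∂y = ∂(-x*y - 1)/∂x - ∂(3*x + y^2 + y)/∂y = -3*y - 1
Assembling: d(omega) = (-3*y - 1) dx ∧ dy.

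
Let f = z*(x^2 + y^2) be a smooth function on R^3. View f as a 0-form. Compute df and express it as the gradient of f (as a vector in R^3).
df = (2*x*z) dx + (2*y*z) dy + (x^2 + y^2) dz; grad f = (2*x*z, 2*y*z, x^2 + y^2)

For a 0-form f, d f = (∂f/∂x) dx + (∂f/∂y) dy + (∂f/∂z) dz. The components of the vector representation are exactly the entries of grad f in Cartesian coordinates:
  ∂f/∂x = 2*x*z
  ∂f/∂y = 2*y*z
  ∂f/∂z = x^2 + y^2.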